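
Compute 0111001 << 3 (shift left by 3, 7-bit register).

Original: 0111001 (decimal 57)
Shift left by 3 positions
Append 3 zeros on the right and drop the 3 high bits that overflow the 7-bit width
Result: 1001000 (decimal 72)
Equivalent: 57 << 3 = 57 × 2^3 = 456, truncated to 7 bits = 72



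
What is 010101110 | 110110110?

OR: 1 when either bit is 1
  010101110
| 110110110
-----------
  110111110
Decimal: 174 | 438 = 446



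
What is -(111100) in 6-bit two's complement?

Original (sign bit 1, negative): 111100
Step 1 - Invert all bits: 000011
Step 2 - Add 1: 000100
Verification: 111100 + 000100 = 1000000; discarding the end carry (carry out of the top bit) leaves the 6-bit value 000000, as required for x + (-x)



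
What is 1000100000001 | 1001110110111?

OR: 1 when either bit is 1
  1000100000001
| 1001110110111
---------------
  1001110110111
Decimal: 4353 | 5047 = 5047



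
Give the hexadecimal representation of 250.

Using repeated division by 16 (digits 10–15 are A–F):
250 ÷ 16 = 15 remainder 10 (A)
15 ÷ 16 = 0 remainder 15 (F)
Reading remainders bottom to top: FA



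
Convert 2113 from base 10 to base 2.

Using repeated division by 2:
2113 ÷ 2 = 1056 remainder 1
1056 ÷ 2 = 528 remainder 0
528 ÷ 2 = 264 remainder 0
264 ÷ 2 = 132 remainder 0
132 ÷ 2 = 66 remainder 0
66 ÷ 2 = 33 remainder 0
33 ÷ 2 = 16 remainder 1
16 ÷ 2 = 8 remainder 0
8 ÷ 2 = 4 remainder 0
4 ÷ 2 = 2 remainder 0
2 ÷ 2 = 1 remainder 0
1 ÷ 2 = 0 remainder 1
Reading remainders bottom to top: 100001000001



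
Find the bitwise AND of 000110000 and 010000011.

AND: 1 only when both bits are 1
  000110000
& 010000011
-----------
  000000000
Decimal: 48 & 131 = 0



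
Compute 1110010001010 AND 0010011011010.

AND: 1 only when both bits are 1
  1110010001010
& 0010011011010
---------------
  0010010001010
Decimal: 7306 & 1242 = 1162



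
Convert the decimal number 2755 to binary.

Using repeated division by 2:
2755 ÷ 2 = 1377 remainder 1
1377 ÷ 2 = 688 remainder 1
688 ÷ 2 = 344 remainder 0
344 ÷ 2 = 172 remainder 0
172 ÷ 2 = 86 remainder 0
86 ÷ 2 = 43 remainder 0
43 ÷ 2 = 21 remainder 1
21 ÷ 2 = 10 remainder 1
10 ÷ 2 = 5 remainder 0
5 ÷ 2 = 2 remainder 1
2 ÷ 2 = 1 remainder 0
1 ÷ 2 = 0 remainder 1
Reading remainders bottom to top: 101011000011



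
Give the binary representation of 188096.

Using repeated division by 2:
188096 ÷ 2 = 94048 remainder 0
94048 ÷ 2 = 47024 remainder 0
47024 ÷ 2 = 23512 remainder 0
23512 ÷ 2 = 11756 remainder 0
11756 ÷ 2 = 5878 remainder 0
5878 ÷ 2 = 2939 remainder 0
2939 ÷ 2 = 1469 remainder 1
1469 ÷ 2 = 734 remainder 1
734 ÷ 2 = 367 remainder 0
367 ÷ 2 = 183 remainder 1
183 ÷ 2 = 91 remainder 1
91 ÷ 2 = 45 remainder 1
45 ÷ 2 = 22 remainder 1
22 ÷ 2 = 11 remainder 0
11 ÷ 2 = 5 remainder 1
5 ÷ 2 = 2 remainder 1
2 ÷ 2 = 1 remainder 0
1 ÷ 2 = 0 remainder 1
Reading remainders bottom to top: 101101111011000000



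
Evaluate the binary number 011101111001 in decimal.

Sum of powers of 2 for each 1-bit:
2^0 + 2^3 + 2^4 + 2^5 + 2^6 + 2^8 + 2^9 + 2^10
= 1 + 8 + 16 + 32 + 64 + 256 + 512 + 1024
= 1913



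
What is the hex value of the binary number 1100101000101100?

Group into 4-bit nibbles from right:
  1100 = C
  1010 = A
  0010 = 2
  1100 = C
Result: CA2C



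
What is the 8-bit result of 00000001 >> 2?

Original: 00000001 (decimal 1)
Shift right by 2 positions
Drop the 2 low bits; fill with zeros on the left
Result: 00000000 (decimal 0)
Equivalent: 1 >> 2 = 1 ÷ 2^2 = 0



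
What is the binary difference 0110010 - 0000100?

Method 1 - Direct subtraction (column by column from the right: bit − bit − borrow-in; if negative, add 2 and borrow 1 from the next column):
borrow: 0011000
        0110010
-       0000100
---------------
        0101110

Method 2 - Add two's complement:
Two's complement of 0000100: invert → 1111011, add 1 → 1111100
  0110010
+ 1111100
---------
 10101110  (end carry out of the top bit = 1)
Discarding the end carry: 0101110
Decimal check:
  0110010 = 32 + 16 + 2 = 50
  0000100 = 4
  50 - 4 = 46, and 0101110 = 32 + 8 + 4 + 2 = 46 ✓



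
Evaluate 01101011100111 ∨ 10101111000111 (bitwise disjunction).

OR: 1 when either bit is 1
  01101011100111
| 10101111000111
----------------
  11101111100111
Decimal: 6887 | 11207 = 15335



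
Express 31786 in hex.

Using repeated division by 16 (digits 10–15 are A–F):
31786 ÷ 16 = 1986 remainder 10 (A)
1986 ÷ 16 = 124 remainder 2
124 ÷ 16 = 7 remainder 12 (C)
7 ÷ 16 = 0 remainder 7
Reading remainders bottom to top: 7C2A



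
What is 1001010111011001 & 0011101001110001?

AND: 1 only when both bits are 1
  1001010111011001
& 0011101001110001
------------------
  0001000001010001
Decimal: 38361 & 14961 = 4177



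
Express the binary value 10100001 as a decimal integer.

Sum of powers of 2 for each 1-bit:
2^0 + 2^5 + 2^7
= 1 + 32 + 128
= 161



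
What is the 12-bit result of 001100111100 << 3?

Original: 001100111100 (decimal 828)
Shift left by 3 positions
Append 3 zeros on the right and drop the 3 high bits that overflow the 12-bit width
Result: 100111100000 (decimal 2528)
Equivalent: 828 << 3 = 828 × 2^3 = 6624, truncated to 12 bits = 2528



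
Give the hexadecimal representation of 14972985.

Using repeated division by 16 (digits 10–15 are A–F):
14972985 ÷ 16 = 935811 remainder 9
935811 ÷ 16 = 58488 remainder 3
58488 ÷ 16 = 3655 remainder 8
3655 ÷ 16 = 228 remainder 7
228 ÷ 16 = 14 remainder 4
14 ÷ 16 = 0 remainder 14 (E)
Reading remainders bottom to top: E47839



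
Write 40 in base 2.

Using repeated division by 2:
40 ÷ 2 = 20 remainder 0
20 ÷ 2 = 10 remainder 0
10 ÷ 2 = 5 remainder 0
5 ÷ 2 = 2 remainder 1
2 ÷ 2 = 1 remainder 0
1 ÷ 2 = 0 remainder 1
Reading remainders bottom to top: 101000



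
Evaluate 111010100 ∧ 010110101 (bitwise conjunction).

AND: 1 only when both bits are 1
  111010100
& 010110101
-----------
  010010100
Decimal: 468 & 181 = 148



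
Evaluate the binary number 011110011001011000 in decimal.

Sum of powers of 2 for each 1-bit:
2^3 + 2^4 + 2^6 + 2^9 + 2^10 + 2^13 + 2^14 + 2^15 + 2^16
= 8 + 16 + 64 + 512 + 1024 + 8192 + 16384 + 32768 + 65536
= 124504



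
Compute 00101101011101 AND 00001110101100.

AND: 1 only when both bits are 1
  00101101011101
& 00001110101100
----------------
  00001100001100
Decimal: 2909 & 940 = 780



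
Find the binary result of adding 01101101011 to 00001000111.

Add column by column from the right: bit + bit + carry-in; write the sum mod 2, carry 1 when the sum is 2 or 3.
carry:  00010011110
        01101101011
+       00001000111
-------------------
       001110110010
(the carry out of the leftmost column, 0, becomes the leading bit)
Decimal check:
  01101101011 = 512 + 256 + 64 + 32 + 8 + 2 + 1 = 875
  00001000111 = 64 + 4 + 2 + 1 = 71
  875 + 71 = 946, and 001110110010 = 512 + 256 + 128 + 32 + 16 + 2 = 946 ✓



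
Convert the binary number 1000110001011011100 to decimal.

Sum of powers of 2 for each 1-bit:
2^2 + 2^3 + 2^4 + 2^6 + 2^7 + 2^9 + 2^13 + 2^14 + 2^18
= 4 + 8 + 16 + 64 + 128 + 512 + 8192 + 16384 + 262144
= 287452



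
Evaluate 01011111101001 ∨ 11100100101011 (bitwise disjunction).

OR: 1 when either bit is 1
  01011111101001
| 11100100101011
----------------
  11111111101011
Decimal: 6121 | 14635 = 16363



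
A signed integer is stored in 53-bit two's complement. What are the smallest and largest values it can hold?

For 53-bit two's complement:
Minimum: -2^52 = -4503599627370496
Maximum: 2^52 - 1 = 4503599627370495



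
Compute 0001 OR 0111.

OR: 1 when either bit is 1
  0001
| 0111
------
  0111
Decimal: 1 | 7 = 7



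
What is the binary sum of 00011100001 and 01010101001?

Add column by column from the right: bit + bit + carry-in; write the sum mod 2, carry 1 when the sum is 2 or 3.
carry:  00111000010
        00011100001
+       01010101001
-------------------
       001110001010
(the carry out of the leftmost column, 0, becomes the leading bit)
Decimal check:
  00011100001 = 128 + 64 + 32 + 1 = 225
  01010101001 = 512 + 128 + 32 + 8 + 1 = 681
  225 + 681 = 906, and 001110001010 = 512 + 256 + 128 + 8 + 2 = 906 ✓



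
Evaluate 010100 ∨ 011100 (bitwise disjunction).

OR: 1 when either bit is 1
  010100
| 011100
--------
  011100
Decimal: 20 | 28 = 28



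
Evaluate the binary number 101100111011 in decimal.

Sum of powers of 2 for each 1-bit:
2^0 + 2^1 + 2^3 + 2^4 + 2^5 + 2^8 + 2^9 + 2^11
= 1 + 2 + 8 + 16 + 32 + 256 + 512 + 2048
= 2875



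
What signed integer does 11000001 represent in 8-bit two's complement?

Binary: 11000001
Sign bit: 1 (negative)
Invert: 00111110
Add 1:  00111111
Magnitude: 00111111 = 32 + 16 + 8 + 4 + 2 + 1 = 63
Value: -63



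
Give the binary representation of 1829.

Using repeated division by 2:
1829 ÷ 2 = 914 remainder 1
914 ÷ 2 = 457 remainder 0
457 ÷ 2 = 228 remainder 1
228 ÷ 2 = 114 remainder 0
114 ÷ 2 = 57 remainder 0
57 ÷ 2 = 28 remainder 1
28 ÷ 2 = 14 remainder 0
14 ÷ 2 = 7 remainder 0
7 ÷ 2 = 3 remainder 1
3 ÷ 2 = 1 remainder 1
1 ÷ 2 = 0 remainder 1
Reading remainders bottom to top: 11100100101



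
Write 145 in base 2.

Using repeated division by 2:
145 ÷ 2 = 72 remainder 1
72 ÷ 2 = 36 remainder 0
36 ÷ 2 = 18 remainder 0
18 ÷ 2 = 9 remainder 0
9 ÷ 2 = 4 remainder 1
4 ÷ 2 = 2 remainder 0
2 ÷ 2 = 1 remainder 0
1 ÷ 2 = 0 remainder 1
Reading remainders bottom to top: 10010001



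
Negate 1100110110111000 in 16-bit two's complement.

Original (sign bit 1, negative): 1100110110111000
Step 1 - Invert all bits: 0011001001000111
Step 2 - Add 1: 0011001001001000
Verification: 1100110110111000 + 0011001001001000 = 10000000000000000; discarding the end carry (carry out of the top bit) leaves the 16-bit value 0000000000000000, as required for x + (-x)



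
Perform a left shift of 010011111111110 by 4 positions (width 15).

Original: 010011111111110 (decimal 10238)
Shift left by 4 positions
Append 4 zeros on the right and drop the 4 high bits that overflow the 15-bit width
Result: 111111111100000 (decimal 32736)
Equivalent: 10238 << 4 = 10238 × 2^4 = 163808, truncated to 15 bits = 32736



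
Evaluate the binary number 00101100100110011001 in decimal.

Sum of powers of 2 for each 1-bit:
2^0 + 2^3 + 2^4 + 2^7 + 2^8 + 2^11 + 2^14 + 2^15 + 2^17
= 1 + 8 + 16 + 128 + 256 + 2048 + 16384 + 32768 + 131072
= 182681



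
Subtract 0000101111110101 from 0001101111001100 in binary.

Method 1 - Direct subtraction (column by column from the right: bit − bit − borrow-in; if negative, add 2 and borrow 1 from the next column):
borrow: 0001111111101110
        0001101111001100
-       0000101111110101
------------------------
        0000111111010111

Method 2 - Add two's complement:
Two's complement of 0000101111110101: invert → 1111010000001010, add 1 → 1111010000001011
  0001101111001100
+ 1111010000001011
------------------
 10000111111010111  (end carry out of the top bit = 1)
Discarding the end carry: 0000111111010111
Decimal check:
  0001101111001100 = 4096 + 2048 + 512 + 256 + 128 + 64 + 8 + 4 = 7116
  0000101111110101 = 2048 + 512 + 256 + 128 + 64 + 32 + 16 + 4 + 1 = 3061
  7116 - 3061 = 4055, and 0000111111010111 = 2048 + 1024 + 512 + 256 + 128 + 64 + 16 + 4 + 2 + 1 = 4055 ✓



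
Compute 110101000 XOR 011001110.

XOR: 1 when bits differ
  110101000
^ 011001110
-----------
  101100110
Decimal: 424 ^ 206 = 358



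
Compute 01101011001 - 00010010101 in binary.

Method 1 - Direct subtraction (column by column from the right: bit − bit − borrow-in; if negative, add 2 and borrow 1 from the next column):
borrow: 00100001000
        01101011001
-       00010010101
-------------------
        01011000100

Method 2 - Add two's complement:
Two's complement of 00010010101: invert → 11101101010, add 1 → 11101101011
  01101011001
+ 11101101011
-------------
 101011000100  (end carry out of the top bit = 1)
Discarding the end carry: 01011000100
Decimal check:
  01101011001 = 512 + 256 + 64 + 16 + 8 + 1 = 857
  00010010101 = 128 + 16 + 4 + 1 = 149
  857 - 149 = 708, and 01011000100 = 512 + 128 + 64 + 4 = 708 ✓



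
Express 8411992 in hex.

Using repeated division by 16 (digits 10–15 are A–F):
8411992 ÷ 16 = 525749 remainder 8
525749 ÷ 16 = 32859 remainder 5
32859 ÷ 16 = 2053 remainder 11 (B)
2053 ÷ 16 = 128 remainder 5
128 ÷ 16 = 8 remainder 0
8 ÷ 16 = 0 remainder 8
Reading remainders bottom to top: 805B58



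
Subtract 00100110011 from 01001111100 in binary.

Method 1 - Direct subtraction (column by column from the right: bit − bit − borrow-in; if negative, add 2 and borrow 1 from the next column):
borrow: 01000000110
        01001111100
-       00100110011
-------------------
        00101001001

Method 2 - Add two's complement:
Two's complement of 00100110011: invert → 11011001100, add 1 → 11011001101
  01001111100
+ 11011001101
-------------
 100101001001  (end carry out of the top bit = 1)
Discarding the end carry: 00101001001
Decimal check:
  01001111100 = 512 + 64 + 32 + 16 + 8 + 4 = 636
  00100110011 = 256 + 32 + 16 + 2 + 1 = 307
  636 - 307 = 329, and 00101001001 = 256 + 64 + 8 + 1 = 329 ✓



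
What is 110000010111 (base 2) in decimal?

Sum of powers of 2 for each 1-bit:
2^0 + 2^1 + 2^2 + 2^4 + 2^10 + 2^11
= 1 + 2 + 4 + 16 + 1024 + 2048
= 3095



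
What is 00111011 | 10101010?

OR: 1 when either bit is 1
  00111011
| 10101010
----------
  10111011
Decimal: 59 | 170 = 187



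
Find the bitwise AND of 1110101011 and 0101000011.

AND: 1 only when both bits are 1
  1110101011
& 0101000011
------------
  0100000011
Decimal: 939 & 323 = 259



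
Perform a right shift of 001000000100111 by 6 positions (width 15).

Original: 001000000100111 (decimal 4135)
Shift right by 6 positions
Drop the 6 low bits; fill with zeros on the left
Result: 000000001000000 (decimal 64)
Equivalent: 4135 >> 6 = 4135 ÷ 2^6 = 64



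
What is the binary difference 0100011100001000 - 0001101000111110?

Method 1 - Direct subtraction (column by column from the right: bit − bit − borrow-in; if negative, add 2 and borrow 1 from the next column):
borrow: 0111000111111100
        0100011100001000
-       0001101000111110
------------------------
        0010110011001010

Method 2 - Add two's complement:
Two's complement of 0001101000111110: invert → 1110010111000001, add 1 → 1110010111000010
  0100011100001000
+ 1110010111000010
------------------
 10010110011001010  (end carry out of the top bit = 1)
Discarding the end carry: 0010110011001010
Decimal check:
  0100011100001000 = 16384 + 1024 + 512 + 256 + 8 = 18184
  0001101000111110 = 4096 + 2048 + 512 + 32 + 16 + 8 + 4 + 2 = 6718
  18184 - 6718 = 11466, and 0010110011001010 = 8192 + 2048 + 1024 + 128 + 64 + 8 + 2 = 11466 ✓



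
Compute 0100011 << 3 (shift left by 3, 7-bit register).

Original: 0100011 (decimal 35)
Shift left by 3 positions
Append 3 zeros on the right and drop the 3 high bits that overflow the 7-bit width
Result: 0011000 (decimal 24)
Equivalent: 35 << 3 = 35 × 2^3 = 280, truncated to 7 bits = 24



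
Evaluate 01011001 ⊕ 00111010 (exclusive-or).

XOR: 1 when bits differ
  01011001
^ 00111010
----------
  01100011
Decimal: 89 ^ 58 = 99



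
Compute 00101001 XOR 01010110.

XOR: 1 when bits differ
  00101001
^ 01010110
----------
  01111111
Decimal: 41 ^ 86 = 127



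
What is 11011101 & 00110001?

AND: 1 only when both bits are 1
  11011101
& 00110001
----------
  00010001
Decimal: 221 & 49 = 17



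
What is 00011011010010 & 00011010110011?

AND: 1 only when both bits are 1
  00011011010010
& 00011010110011
----------------
  00011010010010
Decimal: 1746 & 1715 = 1682



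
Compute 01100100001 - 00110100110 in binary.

Method 1 - Direct subtraction (column by column from the right: bit − bit − borrow-in; if negative, add 2 and borrow 1 from the next column):
borrow: 01111111100
        01100100001
-       00110100110
-------------------
        00101111011

Method 2 - Add two's complement:
Two's complement of 00110100110: invert → 11001011001, add 1 → 11001011010
  01100100001
+ 11001011010
-------------
 100101111011  (end carry out of the top bit = 1)
Discarding the end carry: 00101111011
Decimal check:
  01100100001 = 512 + 256 + 32 + 1 = 801
  00110100110 = 256 + 128 + 32 + 4 + 2 = 422
  801 - 422 = 379, and 00101111011 = 256 + 64 + 32 + 16 + 8 + 2 + 1 = 379 ✓



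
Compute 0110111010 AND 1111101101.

AND: 1 only when both bits are 1
  0110111010
& 1111101101
------------
  0110101000
Decimal: 442 & 1005 = 424



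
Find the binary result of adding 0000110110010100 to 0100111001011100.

Add column by column from the right: bit + bit + carry-in; write the sum mod 2, carry 1 when the sum is 2 or 3.
carry:  0001100000111000
        0000110110010100
+       0100111001011100
------------------------
       00101101111110000
(the carry out of the leftmost column, 0, becomes the leading bit)
Decimal check:
  0000110110010100 = 2048 + 1024 + 256 + 128 + 16 + 4 = 3476
  0100111001011100 = 16384 + 2048 + 1024 + 512 + 64 + 16 + 8 + 4 = 20060
  3476 + 20060 = 23536, and 00101101111110000 = 16384 + 4096 + 2048 + 512 + 256 + 128 + 64 + 32 + 16 = 23536 ✓



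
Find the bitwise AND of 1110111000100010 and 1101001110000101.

AND: 1 only when both bits are 1
  1110111000100010
& 1101001110000101
------------------
  1100001000000000
Decimal: 60962 & 54149 = 49664



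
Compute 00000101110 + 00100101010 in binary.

Add column by column from the right: bit + bit + carry-in; write the sum mod 2, carry 1 when the sum is 2 or 3.
carry:  00001011100
        00000101110
+       00100101010
-------------------
       000101011000
(the carry out of the leftmost column, 0, becomes the leading bit)
Decimal check:
  00000101110 = 32 + 8 + 4 + 2 = 46
  00100101010 = 256 + 32 + 8 + 2 = 298
  46 + 298 = 344, and 000101011000 = 256 + 64 + 16 + 8 = 344 ✓



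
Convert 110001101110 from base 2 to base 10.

Sum of powers of 2 for each 1-bit:
2^1 + 2^2 + 2^3 + 2^5 + 2^6 + 2^10 + 2^11
= 2 + 4 + 8 + 32 + 64 + 1024 + 2048
= 3182



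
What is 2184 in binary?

Using repeated division by 2:
2184 ÷ 2 = 1092 remainder 0
1092 ÷ 2 = 546 remainder 0
546 ÷ 2 = 273 remainder 0
273 ÷ 2 = 136 remainder 1
136 ÷ 2 = 68 remainder 0
68 ÷ 2 = 34 remainder 0
34 ÷ 2 = 17 remainder 0
17 ÷ 2 = 8 remainder 1
8 ÷ 2 = 4 remainder 0
4 ÷ 2 = 2 remainder 0
2 ÷ 2 = 1 remainder 0
1 ÷ 2 = 0 remainder 1
Reading remainders bottom to top: 100010001000



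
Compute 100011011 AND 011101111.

AND: 1 only when both bits are 1
  100011011
& 011101111
-----------
  000001011
Decimal: 283 & 239 = 11



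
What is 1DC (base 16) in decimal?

Expand by place value (powers of 16):
Digit values: D = 13, C = 12
1DC = 1 × 16^2 + 13 × 16^1 + 12 × 16^0
= 1 × 256 + 13 × 16 + 12 × 1
= 256 + 208 + 12
= 476



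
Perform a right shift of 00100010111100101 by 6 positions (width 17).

Original: 00100010111100101 (decimal 17893)
Shift right by 6 positions
Drop the 6 low bits; fill with zeros on the left
Result: 00000000100010111 (decimal 279)
Equivalent: 17893 >> 6 = 17893 ÷ 2^6 = 279



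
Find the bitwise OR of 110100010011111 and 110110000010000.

OR: 1 when either bit is 1
  110100010011111
| 110110000010000
-----------------
  110110010011111
Decimal: 26783 | 27664 = 27807



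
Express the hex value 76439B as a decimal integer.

Expand by place value (powers of 16):
Digit values: B = 11
76439B = 7 × 16^5 + 6 × 16^4 + 4 × 16^3 + 3 × 16^2 + 9 × 16^1 + 11 × 16^0
= 7 × 1048576 + 6 × 65536 + 4 × 4096 + 3 × 256 + 9 × 16 + 11 × 1
= 7340032 + 393216 + 16384 + 768 + 144 + 11
= 7750555



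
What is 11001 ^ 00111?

XOR: 1 when bits differ
  11001
^ 00111
-------
  11110
Decimal: 25 ^ 7 = 30



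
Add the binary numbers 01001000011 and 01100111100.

Add column by column from the right: bit + bit + carry-in; write the sum mod 2, carry 1 when the sum is 2 or 3.
carry:  10000000000
        01001000011
+       01100111100
-------------------
       010101111111
(the carry out of the leftmost column, 0, becomes the leading bit)
Decimal check:
  01001000011 = 512 + 64 + 2 + 1 = 579
  01100111100 = 512 + 256 + 32 + 16 + 8 + 4 = 828
  579 + 828 = 1407, and 010101111111 = 1024 + 256 + 64 + 32 + 16 + 8 + 4 + 2 + 1 = 1407 ✓



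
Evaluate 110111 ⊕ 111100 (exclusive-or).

XOR: 1 when bits differ
  110111
^ 111100
--------
  001011
Decimal: 55 ^ 60 = 11



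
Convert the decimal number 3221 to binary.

Using repeated division by 2:
3221 ÷ 2 = 1610 remainder 1
1610 ÷ 2 = 805 remainder 0
805 ÷ 2 = 402 remainder 1
402 ÷ 2 = 201 remainder 0
201 ÷ 2 = 100 remainder 1
100 ÷ 2 = 50 remainder 0
50 ÷ 2 = 25 remainder 0
25 ÷ 2 = 12 remainder 1
12 ÷ 2 = 6 remainder 0
6 ÷ 2 = 3 remainder 0
3 ÷ 2 = 1 remainder 1
1 ÷ 2 = 0 remainder 1
Reading remainders bottom to top: 110010010101



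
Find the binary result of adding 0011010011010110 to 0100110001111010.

Add column by column from the right: bit + bit + carry-in; write the sum mod 2, carry 1 when the sum is 2 or 3.
carry:  1111100111111100
        0011010011010110
+       0100110001111010
------------------------
       01000000101010000
(the carry out of the leftmost column, 0, becomes the leading bit)
Decimal check:
  0011010011010110 = 8192 + 4096 + 1024 + 128 + 64 + 16 + 4 + 2 = 13526
  0100110001111010 = 16384 + 2048 + 1024 + 64 + 32 + 16 + 8 + 2 = 19578
  13526 + 19578 = 33104, and 01000000101010000 = 32768 + 256 + 64 + 16 = 33104 ✓



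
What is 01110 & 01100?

AND: 1 only when both bits are 1
  01110
& 01100
-------
  01100
Decimal: 14 & 12 = 12



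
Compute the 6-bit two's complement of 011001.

Original: 011001
Step 1 - Invert all bits: 100110
Step 2 - Add 1: 100111
Verification: 011001 + 100111 = 1000000; discarding the end carry (carry out of the top bit) leaves the 6-bit value 000000, as required for x + (-x)



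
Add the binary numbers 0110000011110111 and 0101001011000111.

Add column by column from the right: bit + bit + carry-in; write the sum mod 2, carry 1 when the sum is 2 or 3.
carry:  1000000110001110
        0110000011110111
+       0101001011000111
------------------------
       01011001110111110
(the carry out of the leftmost column, 0, becomes the leading bit)
Decimal check:
  0110000011110111 = 16384 + 8192 + 128 + 64 + 32 + 16 + 4 + 2 + 1 = 24823
  0101001011000111 = 16384 + 4096 + 512 + 128 + 64 + 4 + 2 + 1 = 21191
  24823 + 21191 = 46014, and 01011001110111110 = 32768 + 8192 + 4096 + 512 + 256 + 128 + 32 + 16 + 8 + 4 + 2 = 46014 ✓



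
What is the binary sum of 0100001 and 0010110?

Add column by column from the right: bit + bit + carry-in; write the sum mod 2, carry 1 when the sum is 2 or 3.
carry:  0000000
        0100001
+       0010110
---------------
       00110111
(the carry out of the leftmost column, 0, becomes the leading bit)
Decimal check:
  0100001 = 32 + 1 = 33
  0010110 = 16 + 4 + 2 = 22
  33 + 22 = 55, and 00110111 = 32 + 16 + 4 + 2 + 1 = 55 ✓



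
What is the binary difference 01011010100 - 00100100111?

Method 1 - Direct subtraction (column by column from the right: bit − bit − borrow-in; if negative, add 2 and borrow 1 from the next column):
borrow: 01001011110
        01011010100
-       00100100111
-------------------
        00110101101

Method 2 - Add two's complement:
Two's complement of 00100100111: invert → 11011011000, add 1 → 11011011001
  01011010100
+ 11011011001
-------------
 100110101101  (end carry out of the top bit = 1)
Discarding the end carry: 00110101101
Decimal check:
  01011010100 = 512 + 128 + 64 + 16 + 4 = 724
  00100100111 = 256 + 32 + 4 + 2 + 1 = 295
  724 - 295 = 429, and 00110101101 = 256 + 128 + 32 + 8 + 4 + 1 = 429 ✓



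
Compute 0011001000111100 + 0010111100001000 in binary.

Add column by column from the right: bit + bit + carry-in; write the sum mod 2, carry 1 when the sum is 2 or 3.
carry:  0111110001110000
        0011001000111100
+       0010111100001000
------------------------
       00110000101000100
(the carry out of the leftmost column, 0, becomes the leading bit)
Decimal check:
  0011001000111100 = 8192 + 4096 + 512 + 32 + 16 + 8 + 4 = 12860
  0010111100001000 = 8192 + 2048 + 1024 + 512 + 256 + 8 = 12040
  12860 + 12040 = 24900, and 00110000101000100 = 16384 + 8192 + 256 + 64 + 4 = 24900 ✓



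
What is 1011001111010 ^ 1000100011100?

XOR: 1 when bits differ
  1011001111010
^ 1000100011100
---------------
  0011101100110
Decimal: 5754 ^ 4380 = 1894



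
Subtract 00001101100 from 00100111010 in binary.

Method 1 - Direct subtraction (column by column from the right: bit − bit − borrow-in; if negative, add 2 and borrow 1 from the next column):
borrow: 00110011000
        00100111010
-       00001101100
-------------------
        00011001110

Method 2 - Add two's complement:
Two's complement of 00001101100: invert → 11110010011, add 1 → 11110010100
  00100111010
+ 11110010100
-------------
 100011001110  (end carry out of the top bit = 1)
Discarding the end carry: 00011001110
Decimal check:
  00100111010 = 256 + 32 + 16 + 8 + 2 = 314
  00001101100 = 64 + 32 + 8 + 4 = 108
  314 - 108 = 206, and 00011001110 = 128 + 64 + 8 + 4 + 2 = 206 ✓



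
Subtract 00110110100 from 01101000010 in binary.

Method 1 - Direct subtraction (column by column from the right: bit − bit − borrow-in; if negative, add 2 and borrow 1 from the next column):
borrow: 01101111000
        01101000010
-       00110110100
-------------------
        00110001110

Method 2 - Add two's complement:
Two's complement of 00110110100: invert → 11001001011, add 1 → 11001001100
  01101000010
+ 11001001100
-------------
 100110001110  (end carry out of the top bit = 1)
Discarding the end carry: 00110001110
Decimal check:
  01101000010 = 512 + 256 + 64 + 2 = 834
  00110110100 = 256 + 128 + 32 + 16 + 4 = 436
  834 - 436 = 398, and 00110001110 = 256 + 128 + 8 + 4 + 2 = 398 ✓



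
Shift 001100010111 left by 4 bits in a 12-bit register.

Original: 001100010111 (decimal 791)
Shift left by 4 positions
Append 4 zeros on the right and drop the 4 high bits that overflow the 12-bit width
Result: 000101110000 (decimal 368)
Equivalent: 791 << 4 = 791 × 2^4 = 12656, truncated to 12 bits = 368



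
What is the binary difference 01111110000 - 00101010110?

Method 1 - Direct subtraction (column by column from the right: bit − bit − borrow-in; if negative, add 2 and borrow 1 from the next column):
borrow: 00000111100
        01111110000
-       00101010110
-------------------
        01010011010

Method 2 - Add two's complement:
Two's complement of 00101010110: invert → 11010101001, add 1 → 11010101010
  01111110000
+ 11010101010
-------------
 101010011010  (end carry out of the top bit = 1)
Discarding the end carry: 01010011010
Decimal check:
  01111110000 = 512 + 256 + 128 + 64 + 32 + 16 = 1008
  00101010110 = 256 + 64 + 16 + 4 + 2 = 342
  1008 - 342 = 666, and 01010011010 = 512 + 128 + 16 + 8 + 2 = 666 ✓



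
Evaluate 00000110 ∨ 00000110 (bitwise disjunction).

OR: 1 when either bit is 1
  00000110
| 00000110
----------
  00000110
Decimal: 6 | 6 = 6



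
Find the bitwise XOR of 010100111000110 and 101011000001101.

XOR: 1 when bits differ
  010100111000110
^ 101011000001101
-----------------
  111111111001011
Decimal: 10694 ^ 22029 = 32715



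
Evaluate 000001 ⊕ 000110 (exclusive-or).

XOR: 1 when bits differ
  000001
^ 000110
--------
  000111
Decimal: 1 ^ 6 = 7



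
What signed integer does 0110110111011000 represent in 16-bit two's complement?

Binary: 0110110111011000
Sign bit: 0 (non-negative)
Read directly as an unsigned value:
0110110111011000 = 16384 + 8192 + 2048 + 1024 + 256 + 128 + 64 + 16 + 8 = 28120
Value: 28120



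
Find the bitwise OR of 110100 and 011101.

OR: 1 when either bit is 1
  110100
| 011101
--------
  111101
Decimal: 52 | 29 = 61



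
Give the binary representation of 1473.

Using repeated division by 2:
1473 ÷ 2 = 736 remainder 1
736 ÷ 2 = 368 remainder 0
368 ÷ 2 = 184 remainder 0
184 ÷ 2 = 92 remainder 0
92 ÷ 2 = 46 remainder 0
46 ÷ 2 = 23 remainder 0
23 ÷ 2 = 11 remainder 1
11 ÷ 2 = 5 remainder 1
5 ÷ 2 = 2 remainder 1
2 ÷ 2 = 1 remainder 0
1 ÷ 2 = 0 remainder 1
Reading remainders bottom to top: 10111000001



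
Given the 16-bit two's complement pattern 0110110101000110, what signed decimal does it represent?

Binary: 0110110101000110
Sign bit: 0 (non-negative)
Read directly as an unsigned value:
0110110101000110 = 16384 + 8192 + 2048 + 1024 + 256 + 64 + 4 + 2 = 27974
Value: 27974



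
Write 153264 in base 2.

Using repeated division by 2:
153264 ÷ 2 = 76632 remainder 0
76632 ÷ 2 = 38316 remainder 0
38316 ÷ 2 = 19158 remainder 0
19158 ÷ 2 = 9579 remainder 0
9579 ÷ 2 = 4789 remainder 1
4789 ÷ 2 = 2394 remainder 1
2394 ÷ 2 = 1197 remainder 0
1197 ÷ 2 = 598 remainder 1
598 ÷ 2 = 299 remainder 0
299 ÷ 2 = 149 remainder 1
149 ÷ 2 = 74 remainder 1
74 ÷ 2 = 37 remainder 0
37 ÷ 2 = 18 remainder 1
18 ÷ 2 = 9 remainder 0
9 ÷ 2 = 4 remainder 1
4 ÷ 2 = 2 remainder 0
2 ÷ 2 = 1 remainder 0
1 ÷ 2 = 0 remainder 1
Reading remainders bottom to top: 100101011010110000



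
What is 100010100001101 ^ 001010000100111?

XOR: 1 when bits differ
  100010100001101
^ 001010000100111
-----------------
  101000100101010
Decimal: 17677 ^ 5159 = 20778



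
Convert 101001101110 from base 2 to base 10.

Sum of powers of 2 for each 1-bit:
2^1 + 2^2 + 2^3 + 2^5 + 2^6 + 2^9 + 2^11
= 2 + 4 + 8 + 32 + 64 + 512 + 2048
= 2670



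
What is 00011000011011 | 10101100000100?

OR: 1 when either bit is 1
  00011000011011
| 10101100000100
----------------
  10111100011111
Decimal: 1563 | 11012 = 12063



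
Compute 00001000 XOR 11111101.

XOR: 1 when bits differ
  00001000
^ 11111101
----------
  11110101
Decimal: 8 ^ 253 = 245



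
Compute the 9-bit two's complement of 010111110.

Original: 010111110
Step 1 - Invert all bits: 101000001
Step 2 - Add 1: 101000010
Verification: 010111110 + 101000010 = 1000000000; discarding the end carry (carry out of the top bit) leaves the 9-bit value 000000000, as required for x + (-x)



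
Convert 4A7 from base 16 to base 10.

Expand by place value (powers of 16):
Digit values: A = 10
4A7 = 4 × 16^2 + 10 × 16^1 + 7 × 16^0
= 4 × 256 + 10 × 16 + 7 × 1
= 1024 + 160 + 7
= 1191



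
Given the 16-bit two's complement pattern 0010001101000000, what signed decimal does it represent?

Binary: 0010001101000000
Sign bit: 0 (non-negative)
Read directly as an unsigned value:
0010001101000000 = 8192 + 512 + 256 + 64 = 9024
Value: 9024



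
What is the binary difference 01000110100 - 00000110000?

Method 1 - Direct subtraction (column by column from the right: bit − bit − borrow-in; if negative, add 2 and borrow 1 from the next column):
borrow: 00000000000
        01000110100
-       00000110000
-------------------
        01000000100

Method 2 - Add two's complement:
Two's complement of 00000110000: invert → 11111001111, add 1 → 11111010000
  01000110100
+ 11111010000
-------------
 101000000100  (end carry out of the top bit = 1)
Discarding the end carry: 01000000100
Decimal check:
  01000110100 = 512 + 32 + 16 + 4 = 564
  00000110000 = 32 + 16 = 48
  564 - 48 = 516, and 01000000100 = 512 + 4 = 516 ✓



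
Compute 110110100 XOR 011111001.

XOR: 1 when bits differ
  110110100
^ 011111001
-----------
  101001101
Decimal: 436 ^ 249 = 333



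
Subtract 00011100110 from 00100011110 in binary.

Method 1 - Direct subtraction (column by column from the right: bit − bit − borrow-in; if negative, add 2 and borrow 1 from the next column):
borrow: 00111000000
        00100011110
-       00011100110
-------------------
        00000111000

Method 2 - Add two's complement:
Two's complement of 00011100110: invert → 11100011001, add 1 → 11100011010
  00100011110
+ 11100011010
-------------
 100000111000  (end carry out of the top bit = 1)
Discarding the end carry: 00000111000
Decimal check:
  00100011110 = 256 + 16 + 8 + 4 + 2 = 286
  00011100110 = 128 + 64 + 32 + 4 + 2 = 230
  286 - 230 = 56, and 00000111000 = 32 + 16 + 8 = 56 ✓



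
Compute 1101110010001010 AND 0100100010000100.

AND: 1 only when both bits are 1
  1101110010001010
& 0100100010000100
------------------
  0100100010000000
Decimal: 56458 & 18564 = 18560



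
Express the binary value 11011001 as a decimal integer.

Sum of powers of 2 for each 1-bit:
2^0 + 2^3 + 2^4 + 2^6 + 2^7
= 1 + 8 + 16 + 64 + 128
= 217



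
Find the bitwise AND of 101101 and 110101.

AND: 1 only when both bits are 1
  101101
& 110101
--------
  100101
Decimal: 45 & 53 = 37



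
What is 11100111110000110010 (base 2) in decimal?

Sum of powers of 2 for each 1-bit:
2^1 + 2^4 + 2^5 + 2^10 + 2^11 + 2^12 + 2^13 + 2^14 + 2^17 + 2^18 + 2^19
= 2 + 16 + 32 + 1024 + 2048 + 4096 + 8192 + 16384 + 131072 + 262144 + 524288
= 949298



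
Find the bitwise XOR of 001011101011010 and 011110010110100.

XOR: 1 when bits differ
  001011101011010
^ 011110010110100
-----------------
  010101111101110
Decimal: 5978 ^ 15540 = 11246



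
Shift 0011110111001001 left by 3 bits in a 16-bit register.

Original: 0011110111001001 (decimal 15817)
Shift left by 3 positions
Append 3 zeros on the right and drop the 3 high bits that overflow the 16-bit width
Result: 1110111001001000 (decimal 61000)
Equivalent: 15817 << 3 = 15817 × 2^3 = 126536, truncated to 16 bits = 61000



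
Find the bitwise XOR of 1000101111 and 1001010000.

XOR: 1 when bits differ
  1000101111
^ 1001010000
------------
  0001111111
Decimal: 559 ^ 592 = 127



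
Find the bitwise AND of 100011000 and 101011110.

AND: 1 only when both bits are 1
  100011000
& 101011110
-----------
  100011000
Decimal: 280 & 350 = 280



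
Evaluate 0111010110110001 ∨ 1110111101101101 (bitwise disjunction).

OR: 1 when either bit is 1
  0111010110110001
| 1110111101101101
------------------
  1111111111111101
Decimal: 30129 | 61293 = 65533



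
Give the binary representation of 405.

Using repeated division by 2:
405 ÷ 2 = 202 remainder 1
202 ÷ 2 = 101 remainder 0
101 ÷ 2 = 50 remainder 1
50 ÷ 2 = 25 remainder 0
25 ÷ 2 = 12 remainder 1
12 ÷ 2 = 6 remainder 0
6 ÷ 2 = 3 remainder 0
3 ÷ 2 = 1 remainder 1
1 ÷ 2 = 0 remainder 1
Reading remainders bottom to top: 110010101



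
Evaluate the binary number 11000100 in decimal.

Sum of powers of 2 for each 1-bit:
2^2 + 2^6 + 2^7
= 4 + 64 + 128
= 196



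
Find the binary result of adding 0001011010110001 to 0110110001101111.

Add column by column from the right: bit + bit + carry-in; write the sum mod 2, carry 1 when the sum is 2 or 3.
carry:  1111100111111110
        0001011010110001
+       0110110001101111
------------------------
       01000001100100000
(the carry out of the leftmost column, 0, becomes the leading bit)
Decimal check:
  0001011010110001 = 4096 + 1024 + 512 + 128 + 32 + 16 + 1 = 5809
  0110110001101111 = 16384 + 8192 + 2048 + 1024 + 64 + 32 + 8 + 4 + 2 + 1 = 27759
  5809 + 27759 = 33568, and 01000001100100000 = 32768 + 512 + 256 + 32 = 33568 ✓



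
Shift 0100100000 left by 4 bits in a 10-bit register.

Original: 0100100000 (decimal 288)
Shift left by 4 positions
Append 4 zeros on the right and drop the 4 high bits that overflow the 10-bit width
Result: 1000000000 (decimal 512)
Equivalent: 288 << 4 = 288 × 2^4 = 4608, truncated to 10 bits = 512



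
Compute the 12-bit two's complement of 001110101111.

Original: 001110101111
Step 1 - Invert all bits: 110001010000
Step 2 - Add 1: 110001010001
Verification: 001110101111 + 110001010001 = 1000000000000; discarding the end carry (carry out of the top bit) leaves the 12-bit value 000000000000, as required for x + (-x)



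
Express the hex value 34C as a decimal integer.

Expand by place value (powers of 16):
Digit values: C = 12
34C = 3 × 16^2 + 4 × 16^1 + 12 × 16^0
= 3 × 256 + 4 × 16 + 12 × 1
= 768 + 64 + 12
= 844



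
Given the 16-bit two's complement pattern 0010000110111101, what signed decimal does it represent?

Binary: 0010000110111101
Sign bit: 0 (non-negative)
Read directly as an unsigned value:
0010000110111101 = 8192 + 256 + 128 + 32 + 16 + 8 + 4 + 1 = 8637
Value: 8637



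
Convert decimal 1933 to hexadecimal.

Using repeated division by 16 (digits 10–15 are A–F):
1933 ÷ 16 = 120 remainder 13 (D)
120 ÷ 16 = 7 remainder 8
7 ÷ 16 = 0 remainder 7
Reading remainders bottom to top: 78D



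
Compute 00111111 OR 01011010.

OR: 1 when either bit is 1
  00111111
| 01011010
----------
  01111111
Decimal: 63 | 90 = 127



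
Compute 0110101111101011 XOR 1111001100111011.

XOR: 1 when bits differ
  0110101111101011
^ 1111001100111011
------------------
  1001100011010000
Decimal: 27627 ^ 62267 = 39120



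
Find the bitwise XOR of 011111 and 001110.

XOR: 1 when bits differ
  011111
^ 001110
--------
  010001
Decimal: 31 ^ 14 = 17



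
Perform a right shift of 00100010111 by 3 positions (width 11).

Original: 00100010111 (decimal 279)
Shift right by 3 positions
Drop the 3 low bits; fill with zeros on the left
Result: 00000100010 (decimal 34)
Equivalent: 279 >> 3 = 279 ÷ 2^3 = 34



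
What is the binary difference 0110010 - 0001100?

Method 1 - Direct subtraction (column by column from the right: bit − bit − borrow-in; if negative, add 2 and borrow 1 from the next column):
borrow: 0011000
        0110010
-       0001100
---------------
        0100110

Method 2 - Add two's complement:
Two's complement of 0001100: invert → 1110011, add 1 → 1110100
  0110010
+ 1110100
---------
 10100110  (end carry out of the top bit = 1)
Discarding the end carry: 0100110
Decimal check:
  0110010 = 32 + 16 + 2 = 50
  0001100 = 8 + 4 = 12
  50 - 12 = 38, and 0100110 = 32 + 4 + 2 = 38 ✓



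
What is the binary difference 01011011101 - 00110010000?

Method 1 - Direct subtraction (column by column from the right: bit − bit − borrow-in; if negative, add 2 and borrow 1 from the next column):
borrow: 01000000000
        01011011101
-       00110010000
-------------------
        00101001101

Method 2 - Add two's complement:
Two's complement of 00110010000: invert → 11001101111, add 1 → 11001110000
  01011011101
+ 11001110000
-------------
 100101001101  (end carry out of the top bit = 1)
Discarding the end carry: 00101001101
Decimal check:
  01011011101 = 512 + 128 + 64 + 16 + 8 + 4 + 1 = 733
  00110010000 = 256 + 128 + 16 = 400
  733 - 400 = 333, and 00101001101 = 256 + 64 + 8 + 4 + 1 = 333 ✓



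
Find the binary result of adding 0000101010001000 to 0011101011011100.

Add column by column from the right: bit + bit + carry-in; write the sum mod 2, carry 1 when the sum is 2 or 3.
carry:  0111010100110000
        0000101010001000
+       0011101011011100
------------------------
       00100010101100100
(the carry out of the leftmost column, 0, becomes the leading bit)
Decimal check:
  0000101010001000 = 2048 + 512 + 128 + 8 = 2696
  0011101011011100 = 8192 + 4096 + 2048 + 512 + 128 + 64 + 16 + 8 + 4 = 15068
  2696 + 15068 = 17764, and 00100010101100100 = 16384 + 1024 + 256 + 64 + 32 + 4 = 17764 ✓



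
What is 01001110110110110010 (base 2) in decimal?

Sum of powers of 2 for each 1-bit:
2^1 + 2^4 + 2^5 + 2^7 + 2^8 + 2^10 + 2^11 + 2^13 + 2^14 + 2^15 + 2^18
= 2 + 16 + 32 + 128 + 256 + 1024 + 2048 + 8192 + 16384 + 32768 + 262144
= 322994



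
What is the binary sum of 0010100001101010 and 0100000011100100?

Add column by column from the right: bit + bit + carry-in; write the sum mod 2, carry 1 when the sum is 2 or 3.
carry:  0000000111000000
        0010100001101010
+       0100000011100100
------------------------
       00110100101001110
(the carry out of the leftmost column, 0, becomes the leading bit)
Decimal check:
  0010100001101010 = 8192 + 2048 + 64 + 32 + 8 + 2 = 10346
  0100000011100100 = 16384 + 128 + 64 + 32 + 4 = 16612
  10346 + 16612 = 26958, and 00110100101001110 = 16384 + 8192 + 2048 + 256 + 64 + 8 + 4 + 2 = 26958 ✓

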